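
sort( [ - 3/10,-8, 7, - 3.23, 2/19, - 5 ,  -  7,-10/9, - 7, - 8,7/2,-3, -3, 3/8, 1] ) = [ - 8,-8, - 7, - 7,-5,  -  3.23 , - 3 , - 3 , - 10/9, - 3/10,2/19,3/8,1,7/2,7]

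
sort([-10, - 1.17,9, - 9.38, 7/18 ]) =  [ - 10, -9.38, - 1.17,7/18 , 9 ]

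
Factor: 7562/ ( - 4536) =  - 2^(  -  2)*3^(  -  4)*7^( - 1 )*19^1*199^1 =-3781/2268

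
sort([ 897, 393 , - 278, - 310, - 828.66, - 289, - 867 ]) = [ -867,-828.66 , - 310, - 289,-278, 393,897 ]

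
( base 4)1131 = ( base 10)93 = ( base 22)45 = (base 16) 5d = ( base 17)58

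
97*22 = 2134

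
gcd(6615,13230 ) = 6615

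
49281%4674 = 2541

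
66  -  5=61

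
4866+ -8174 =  - 3308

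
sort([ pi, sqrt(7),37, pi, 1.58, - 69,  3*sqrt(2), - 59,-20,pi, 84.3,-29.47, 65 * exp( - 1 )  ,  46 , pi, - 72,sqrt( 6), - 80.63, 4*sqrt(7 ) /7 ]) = [ - 80.63, - 72, - 69, - 59,-29.47, - 20,4*sqrt(7)/7,1.58,sqrt(6 ),sqrt(7), pi, pi,pi,pi, 3*sqrt(2 ) , 65*exp(  -  1 )  ,  37,  46 , 84.3]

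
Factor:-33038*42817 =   -  2^1*47^1*911^1*16519^1 = - 1414588046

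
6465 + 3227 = 9692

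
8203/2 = 8203/2 = 4101.50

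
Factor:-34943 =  - 83^1*421^1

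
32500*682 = 22165000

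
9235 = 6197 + 3038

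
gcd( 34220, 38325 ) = 5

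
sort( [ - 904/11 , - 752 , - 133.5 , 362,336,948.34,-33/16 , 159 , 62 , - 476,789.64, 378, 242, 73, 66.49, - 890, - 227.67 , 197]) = [ - 890,-752, - 476, - 227.67, - 133.5 , - 904/11, - 33/16  ,  62, 66.49,73, 159, 197,242,336 , 362,378,789.64, 948.34 ] 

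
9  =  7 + 2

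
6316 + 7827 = 14143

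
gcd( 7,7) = 7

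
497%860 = 497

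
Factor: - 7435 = -5^1*1487^1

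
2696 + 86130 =88826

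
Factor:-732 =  - 2^2*3^1*61^1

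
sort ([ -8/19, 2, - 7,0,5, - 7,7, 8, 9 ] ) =[ - 7, - 7,-8/19,0, 2,5,7, 8, 9] 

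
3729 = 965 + 2764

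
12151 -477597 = -465446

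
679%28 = 7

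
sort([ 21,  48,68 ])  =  [21,48,  68]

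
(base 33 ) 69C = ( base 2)1101010111011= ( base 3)100101110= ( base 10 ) 6843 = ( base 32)6LR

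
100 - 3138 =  - 3038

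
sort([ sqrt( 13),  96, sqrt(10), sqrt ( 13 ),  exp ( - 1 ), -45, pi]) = [ - 45, exp ( - 1), pi,sqrt( 10), sqrt (13), sqrt(13), 96 ] 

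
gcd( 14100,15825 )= 75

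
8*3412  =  27296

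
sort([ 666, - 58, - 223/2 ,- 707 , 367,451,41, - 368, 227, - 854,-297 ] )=[ - 854, -707, - 368, - 297, - 223/2,  -  58,41,227, 367 , 451,666 ] 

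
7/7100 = 7/7100 = 0.00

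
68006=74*919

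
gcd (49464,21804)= 12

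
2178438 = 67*32514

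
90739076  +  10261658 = 101000734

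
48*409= 19632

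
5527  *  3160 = 17465320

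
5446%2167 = 1112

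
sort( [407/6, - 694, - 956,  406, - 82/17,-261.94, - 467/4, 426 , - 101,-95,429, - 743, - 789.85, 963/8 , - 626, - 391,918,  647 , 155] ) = [ - 956,-789.85, - 743,  -  694, - 626, - 391, - 261.94 , - 467/4,  -  101, - 95, - 82/17, 407/6,963/8,155, 406, 426, 429,647, 918 ]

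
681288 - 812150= - 130862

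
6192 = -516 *( -12 ) 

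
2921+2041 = 4962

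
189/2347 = 189/2347 = 0.08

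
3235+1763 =4998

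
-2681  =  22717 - 25398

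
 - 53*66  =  -3498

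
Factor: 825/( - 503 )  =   - 3^1*5^2 *11^1*503^ ( - 1 )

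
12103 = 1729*7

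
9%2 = 1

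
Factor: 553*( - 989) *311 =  - 7^1 * 23^1*43^1*79^1*311^1 = - 170091187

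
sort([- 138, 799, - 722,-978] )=[-978, - 722, - 138,799]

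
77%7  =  0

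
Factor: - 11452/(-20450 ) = 14/25 = 2^1 *5^( -2)*7^1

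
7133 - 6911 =222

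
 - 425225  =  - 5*85045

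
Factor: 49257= 3^2*13^1*421^1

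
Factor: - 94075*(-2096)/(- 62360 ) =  - 2^1*5^1 * 53^1*71^1 * 131^1*1559^(-1) = - 4929530/1559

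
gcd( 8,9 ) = 1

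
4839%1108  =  407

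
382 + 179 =561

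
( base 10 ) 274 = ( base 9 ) 334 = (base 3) 101011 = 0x112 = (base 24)ba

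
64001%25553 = 12895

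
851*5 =4255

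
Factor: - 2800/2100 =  - 2^2*3^ ( - 1) = - 4/3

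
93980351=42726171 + 51254180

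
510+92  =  602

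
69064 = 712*97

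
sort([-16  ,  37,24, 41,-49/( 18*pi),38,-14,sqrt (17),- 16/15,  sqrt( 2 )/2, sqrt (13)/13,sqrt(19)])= [ - 16, - 14,-16/15,- 49/(18*pi), sqrt (13 )/13, sqrt( 2)/2, sqrt( 17 ),  sqrt( 19), 24,37,38 , 41] 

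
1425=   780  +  645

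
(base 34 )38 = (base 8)156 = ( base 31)3H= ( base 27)42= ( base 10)110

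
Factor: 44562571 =67^1 * 665113^1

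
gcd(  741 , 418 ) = 19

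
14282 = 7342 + 6940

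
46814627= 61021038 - 14206411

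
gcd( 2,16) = 2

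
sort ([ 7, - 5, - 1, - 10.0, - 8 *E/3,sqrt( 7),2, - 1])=[  -  10.0,  -  8*E/3, - 5,- 1, - 1,2,sqrt(7),7 ] 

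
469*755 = 354095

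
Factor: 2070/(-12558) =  - 3^1*5^1*7^(-1)*13^( - 1) = - 15/91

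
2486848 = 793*3136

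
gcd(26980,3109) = 1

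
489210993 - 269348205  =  219862788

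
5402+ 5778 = 11180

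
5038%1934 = 1170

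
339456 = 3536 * 96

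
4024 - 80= 3944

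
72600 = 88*825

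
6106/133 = 45 + 121/133 = 45.91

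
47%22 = 3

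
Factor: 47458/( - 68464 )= -61/88 = - 2^( - 3)*11^( - 1)*61^1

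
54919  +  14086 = 69005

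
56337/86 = 56337/86 = 655.08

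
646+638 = 1284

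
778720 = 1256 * 620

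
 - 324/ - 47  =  324/47 = 6.89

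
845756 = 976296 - 130540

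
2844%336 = 156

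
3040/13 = 233 + 11/13 = 233.85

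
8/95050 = 4/47525 = 0.00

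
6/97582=3/48791 = 0.00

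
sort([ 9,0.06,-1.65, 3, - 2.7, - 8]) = [- 8, - 2.7, - 1.65, 0.06,3 , 9]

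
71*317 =22507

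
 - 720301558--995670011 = 275368453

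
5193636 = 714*7274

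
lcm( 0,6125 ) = 0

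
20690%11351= 9339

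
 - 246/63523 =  - 1+ 63277/63523 = - 0.00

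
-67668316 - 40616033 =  - 108284349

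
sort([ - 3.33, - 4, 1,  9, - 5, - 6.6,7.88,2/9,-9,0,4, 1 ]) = [ - 9, - 6.6, - 5, - 4, - 3.33,0,2/9,1, 1,4, 7.88, 9] 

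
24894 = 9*2766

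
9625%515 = 355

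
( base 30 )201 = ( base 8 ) 3411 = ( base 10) 1801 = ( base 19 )4IF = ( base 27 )2cj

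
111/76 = 1 + 35/76 = 1.46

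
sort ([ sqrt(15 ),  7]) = [ sqrt ( 15), 7] 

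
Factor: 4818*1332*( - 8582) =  - 2^4*3^3*7^1 * 11^1*37^1*73^1* 613^1 = -55075637232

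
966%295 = 81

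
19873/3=19873/3 = 6624.33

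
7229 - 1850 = 5379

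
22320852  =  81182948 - 58862096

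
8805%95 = 65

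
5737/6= 5737/6 = 956.17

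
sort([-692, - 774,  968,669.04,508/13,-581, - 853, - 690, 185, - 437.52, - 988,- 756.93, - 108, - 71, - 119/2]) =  [ - 988, - 853 , - 774, - 756.93,-692, - 690,- 581, - 437.52,  -  108, - 71 ,-119/2, 508/13, 185, 669.04, 968 ]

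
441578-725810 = -284232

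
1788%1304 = 484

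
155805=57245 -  - 98560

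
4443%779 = 548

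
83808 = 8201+75607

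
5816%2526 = 764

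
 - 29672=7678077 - 7707749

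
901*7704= 6941304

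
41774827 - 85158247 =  - 43383420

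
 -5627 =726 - 6353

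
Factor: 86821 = 7^1*79^1*157^1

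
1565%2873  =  1565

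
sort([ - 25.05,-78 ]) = [-78, - 25.05] 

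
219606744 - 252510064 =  - 32903320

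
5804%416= 396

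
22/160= 11/80 = 0.14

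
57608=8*7201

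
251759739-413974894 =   -  162215155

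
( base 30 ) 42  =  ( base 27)4E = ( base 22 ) 5C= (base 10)122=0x7a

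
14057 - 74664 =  - 60607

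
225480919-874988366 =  - 649507447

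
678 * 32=21696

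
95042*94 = 8933948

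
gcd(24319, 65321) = 83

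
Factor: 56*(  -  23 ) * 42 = -54096 =-2^4*3^1*7^2*23^1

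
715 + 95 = 810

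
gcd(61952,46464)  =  15488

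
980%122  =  4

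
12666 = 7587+5079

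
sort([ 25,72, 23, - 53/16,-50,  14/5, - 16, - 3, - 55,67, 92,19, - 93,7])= [ - 93, - 55, - 50, - 16,- 53/16, - 3,14/5,7,19, 23,25,67, 72, 92 ]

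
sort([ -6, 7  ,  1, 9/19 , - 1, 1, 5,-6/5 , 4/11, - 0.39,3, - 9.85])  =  [ - 9.85, -6, - 6/5,-1,  -  0.39, 4/11, 9/19, 1, 1, 3, 5, 7]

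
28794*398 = 11460012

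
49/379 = 49/379 =0.13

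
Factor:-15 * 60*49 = -2^2*3^2*5^2*7^2 = - 44100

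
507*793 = 402051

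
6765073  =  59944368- 53179295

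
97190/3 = 97190/3 = 32396.67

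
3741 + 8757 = 12498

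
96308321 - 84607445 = 11700876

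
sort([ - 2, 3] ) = [ - 2,3]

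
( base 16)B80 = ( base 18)91a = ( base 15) D14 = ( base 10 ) 2944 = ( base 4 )232000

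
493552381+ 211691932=705244313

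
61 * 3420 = 208620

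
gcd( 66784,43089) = 1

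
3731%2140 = 1591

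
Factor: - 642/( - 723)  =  214/241 = 2^1*107^1 * 241^ (  -  1)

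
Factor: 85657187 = 7^1*11^1*19^1*58549^1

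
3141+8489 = 11630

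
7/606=7/606 = 0.01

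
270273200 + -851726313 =  -  581453113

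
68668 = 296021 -227353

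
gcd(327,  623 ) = 1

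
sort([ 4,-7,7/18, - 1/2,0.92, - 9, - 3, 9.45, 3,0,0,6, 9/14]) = [ - 9 , - 7, - 3, - 1/2, 0, 0,7/18,9/14,0.92,3,  4,6,9.45]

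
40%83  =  40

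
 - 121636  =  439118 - 560754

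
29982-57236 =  - 27254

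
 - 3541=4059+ - 7600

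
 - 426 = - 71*6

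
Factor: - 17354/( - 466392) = 2^( - 2 ) * 3^( - 1)* 8677^1*19433^(  -  1) =8677/233196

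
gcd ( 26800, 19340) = 20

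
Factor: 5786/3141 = 2^1*3^ (  -  2)*11^1*263^1*349^( - 1) 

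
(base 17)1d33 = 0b10001000010100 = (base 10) 8724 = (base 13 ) 3c81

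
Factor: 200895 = 3^1 *5^1*59^1*227^1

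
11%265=11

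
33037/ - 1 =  - 33037/1  =  - 33037.00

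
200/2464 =25/308=0.08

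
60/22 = 30/11 = 2.73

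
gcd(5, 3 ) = 1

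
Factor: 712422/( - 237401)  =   - 2^1*3^3*79^1*167^1*237401^( - 1)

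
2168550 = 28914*75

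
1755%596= 563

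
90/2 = 45 = 45.00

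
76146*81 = 6167826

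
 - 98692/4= - 24673   =  - 24673.00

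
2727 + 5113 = 7840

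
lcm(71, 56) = 3976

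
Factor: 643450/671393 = 2^1*5^2*17^1*23^( - 1)*757^1*29191^ ( - 1 )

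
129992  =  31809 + 98183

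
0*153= 0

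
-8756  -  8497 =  - 17253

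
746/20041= 746/20041 =0.04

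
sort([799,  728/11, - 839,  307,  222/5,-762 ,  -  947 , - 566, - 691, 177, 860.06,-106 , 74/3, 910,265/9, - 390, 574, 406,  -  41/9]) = [ - 947, -839, - 762,-691,  -  566 , - 390, - 106, - 41/9,74/3,265/9, 222/5, 728/11, 177, 307, 406, 574,  799, 860.06,910]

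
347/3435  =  347/3435  =  0.10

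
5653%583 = 406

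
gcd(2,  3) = 1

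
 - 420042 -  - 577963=157921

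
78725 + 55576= 134301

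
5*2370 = 11850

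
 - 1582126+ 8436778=6854652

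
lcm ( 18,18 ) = 18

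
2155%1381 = 774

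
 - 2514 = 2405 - 4919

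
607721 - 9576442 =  - 8968721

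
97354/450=216 + 77/225= 216.34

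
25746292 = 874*29458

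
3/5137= 3/5137 = 0.00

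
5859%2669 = 521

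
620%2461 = 620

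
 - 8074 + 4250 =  - 3824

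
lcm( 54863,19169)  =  1591027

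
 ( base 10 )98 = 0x62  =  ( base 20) 4I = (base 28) 3e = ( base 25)3N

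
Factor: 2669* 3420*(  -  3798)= -34668068040 = - 2^3 *3^4  *  5^1*17^1*19^1*157^1*211^1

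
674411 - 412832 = 261579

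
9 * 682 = 6138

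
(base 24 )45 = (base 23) 49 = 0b1100101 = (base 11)92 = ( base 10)101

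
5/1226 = 5/1226= 0.00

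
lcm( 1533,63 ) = 4599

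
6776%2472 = 1832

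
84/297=28/99  =  0.28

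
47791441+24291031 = 72082472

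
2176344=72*30227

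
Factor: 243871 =243871^1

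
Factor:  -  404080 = -2^4*5^1*5051^1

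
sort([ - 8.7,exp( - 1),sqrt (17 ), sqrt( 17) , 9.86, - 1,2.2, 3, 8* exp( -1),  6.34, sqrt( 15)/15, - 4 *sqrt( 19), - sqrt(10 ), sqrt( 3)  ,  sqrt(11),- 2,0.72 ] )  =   [  -  4*sqrt( 19 ), - 8.7, - sqrt(10), - 2, - 1, sqrt( 15 ) /15, exp( - 1), 0.72, sqrt( 3),  2.2 , 8*exp( - 1),3,sqrt( 11), sqrt (17), sqrt( 17 ),6.34, 9.86 ]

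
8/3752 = 1/469 = 0.00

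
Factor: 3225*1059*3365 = 11492400375 = 3^2*5^3*43^1 * 353^1 *673^1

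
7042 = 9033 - 1991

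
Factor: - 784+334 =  - 450 = - 2^1*3^2*5^2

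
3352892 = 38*88234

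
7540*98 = 738920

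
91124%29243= 3395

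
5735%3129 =2606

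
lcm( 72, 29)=2088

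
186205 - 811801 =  - 625596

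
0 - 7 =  - 7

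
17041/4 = 17041/4 = 4260.25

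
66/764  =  33/382  =  0.09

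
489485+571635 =1061120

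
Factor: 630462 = 2^1* 3^1*7^1*17^1*883^1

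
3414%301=103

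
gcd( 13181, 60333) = 7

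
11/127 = 11/127 = 0.09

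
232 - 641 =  - 409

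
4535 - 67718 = - 63183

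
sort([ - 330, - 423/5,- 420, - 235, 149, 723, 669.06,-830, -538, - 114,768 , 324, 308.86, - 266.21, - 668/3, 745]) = [ - 830, - 538, - 420, - 330, - 266.21,- 235 ,-668/3, - 114, - 423/5, 149, 308.86, 324 , 669.06, 723,745,768]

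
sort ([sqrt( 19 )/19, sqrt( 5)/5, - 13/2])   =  [ - 13/2,sqrt( 19) /19, sqrt( 5)/5 ] 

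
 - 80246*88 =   -  7061648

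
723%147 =135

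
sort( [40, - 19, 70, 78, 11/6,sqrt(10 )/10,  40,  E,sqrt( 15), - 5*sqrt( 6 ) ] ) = [  -  19, - 5*sqrt(6 ),  sqrt( 10 ) /10,11/6,  E, sqrt(15) , 40,40, 70, 78 ]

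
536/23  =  536/23= 23.30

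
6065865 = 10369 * 585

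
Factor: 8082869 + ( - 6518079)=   1564790= 2^1*5^1*167^1*937^1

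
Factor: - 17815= - 5^1*7^1*509^1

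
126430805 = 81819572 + 44611233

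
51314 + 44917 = 96231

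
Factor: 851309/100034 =2^( - 1)*11^(  -  1 )*17^1*4547^( - 1 )*50077^1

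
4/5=4/5 = 0.80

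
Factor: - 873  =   - 3^2 * 97^1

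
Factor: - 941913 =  - 3^2*7^1*14951^1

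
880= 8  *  110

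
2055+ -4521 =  - 2466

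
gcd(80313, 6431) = 1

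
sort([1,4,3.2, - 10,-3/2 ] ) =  [ - 10,-3/2 , 1, 3.2,4 ]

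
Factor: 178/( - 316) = -2^( - 1 )*79^( - 1)*89^1  =  - 89/158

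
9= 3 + 6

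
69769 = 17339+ 52430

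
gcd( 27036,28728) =36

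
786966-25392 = 761574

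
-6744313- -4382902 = -2361411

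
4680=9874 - 5194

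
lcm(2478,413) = 2478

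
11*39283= 432113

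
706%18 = 4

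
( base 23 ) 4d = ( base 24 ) 49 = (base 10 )105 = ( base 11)96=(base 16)69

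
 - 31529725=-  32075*983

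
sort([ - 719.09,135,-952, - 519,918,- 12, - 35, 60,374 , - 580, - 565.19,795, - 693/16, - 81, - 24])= [ - 952,  -  719.09, - 580, - 565.19, - 519, - 81, - 693/16, - 35, - 24, - 12,60, 135,374,795,918]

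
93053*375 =34894875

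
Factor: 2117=29^1 * 73^1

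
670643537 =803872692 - 133229155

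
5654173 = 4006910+1647263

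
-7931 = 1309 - 9240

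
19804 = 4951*4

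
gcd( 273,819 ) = 273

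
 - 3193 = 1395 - 4588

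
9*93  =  837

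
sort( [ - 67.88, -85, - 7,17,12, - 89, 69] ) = [ - 89, - 85, - 67.88, - 7, 12, 17, 69 ]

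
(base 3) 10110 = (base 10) 93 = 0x5d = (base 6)233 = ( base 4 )1131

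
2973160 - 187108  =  2786052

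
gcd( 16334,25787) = 1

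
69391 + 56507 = 125898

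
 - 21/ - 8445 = 7/2815 = 0.00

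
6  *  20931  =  125586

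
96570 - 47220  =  49350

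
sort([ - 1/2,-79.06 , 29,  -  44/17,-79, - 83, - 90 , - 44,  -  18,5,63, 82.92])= [ - 90, - 83, - 79.06, - 79, - 44, - 18, - 44/17,-1/2, 5,29, 63 , 82.92]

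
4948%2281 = 386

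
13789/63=13789/63 = 218.87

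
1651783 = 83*19901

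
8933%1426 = 377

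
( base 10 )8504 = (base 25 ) DF4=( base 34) 7C4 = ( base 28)ANK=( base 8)20470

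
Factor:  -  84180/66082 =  - 42090/33041 =-2^1*3^1*5^1*19^( - 1 )*23^1 * 37^( - 1)*47^(-1 ) * 61^1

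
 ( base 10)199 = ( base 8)307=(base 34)5t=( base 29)6P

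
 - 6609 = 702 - 7311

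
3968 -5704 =  -  1736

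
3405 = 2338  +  1067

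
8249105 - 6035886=2213219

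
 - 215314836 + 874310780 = 658995944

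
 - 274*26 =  - 7124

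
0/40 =0 = 0.00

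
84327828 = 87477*964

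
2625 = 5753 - 3128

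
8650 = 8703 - 53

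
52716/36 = 4393/3 = 1464.33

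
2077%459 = 241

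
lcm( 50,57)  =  2850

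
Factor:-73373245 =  - 5^1*11^1*83^1*16073^1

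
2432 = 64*38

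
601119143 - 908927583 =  - 307808440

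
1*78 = 78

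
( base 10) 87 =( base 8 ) 127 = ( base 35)2H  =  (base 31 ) 2P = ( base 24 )3f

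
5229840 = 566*9240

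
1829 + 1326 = 3155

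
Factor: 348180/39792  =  35/4 = 2^( - 2 )*5^1* 7^1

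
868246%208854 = 32830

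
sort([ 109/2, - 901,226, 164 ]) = [ - 901, 109/2,164,226]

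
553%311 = 242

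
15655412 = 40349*388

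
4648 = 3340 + 1308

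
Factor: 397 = 397^1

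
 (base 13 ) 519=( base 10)867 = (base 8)1543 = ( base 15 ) 3CC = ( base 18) 2C3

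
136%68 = 0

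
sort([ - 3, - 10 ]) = [-10, - 3]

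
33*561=18513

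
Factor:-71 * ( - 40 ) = 2840 = 2^3* 5^1*71^1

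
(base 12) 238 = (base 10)332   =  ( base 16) 14C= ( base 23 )EA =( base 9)408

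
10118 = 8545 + 1573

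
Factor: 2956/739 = 2^2 = 4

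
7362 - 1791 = 5571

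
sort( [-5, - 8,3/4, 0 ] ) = [-8, - 5,0,3/4]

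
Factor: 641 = 641^1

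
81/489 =27/163 =0.17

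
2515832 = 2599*968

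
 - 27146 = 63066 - 90212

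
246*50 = 12300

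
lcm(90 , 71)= 6390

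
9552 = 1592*6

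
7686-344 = 7342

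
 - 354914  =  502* ( - 707)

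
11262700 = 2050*5494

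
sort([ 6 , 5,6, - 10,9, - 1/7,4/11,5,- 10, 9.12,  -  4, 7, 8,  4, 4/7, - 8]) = [  -  10, -10,- 8, - 4, - 1/7,4/11,  4/7,4,5,5,6,6,7, 8, 9, 9.12 ] 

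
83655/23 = 83655/23 =3637.17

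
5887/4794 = 1+1093/4794= 1.23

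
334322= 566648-232326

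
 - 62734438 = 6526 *( - 9613 )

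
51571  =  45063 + 6508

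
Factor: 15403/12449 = 73/59 = 59^( - 1)*73^1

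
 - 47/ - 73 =47/73= 0.64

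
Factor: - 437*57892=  - 25298804=- 2^2*19^1*23^1*41^1*353^1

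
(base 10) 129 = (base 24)59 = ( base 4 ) 2001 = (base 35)3O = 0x81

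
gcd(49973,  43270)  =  1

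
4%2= 0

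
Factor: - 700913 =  - 127^1*5519^1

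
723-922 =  - 199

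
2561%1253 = 55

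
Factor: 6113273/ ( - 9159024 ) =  - 2^( - 4 )*3^( - 1)*7^( - 1)*27259^( - 1 )*6113273^1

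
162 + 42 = 204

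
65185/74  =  880  +  65/74= 880.88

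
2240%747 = 746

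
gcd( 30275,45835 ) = 5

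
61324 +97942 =159266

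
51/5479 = 51/5479 = 0.01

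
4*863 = 3452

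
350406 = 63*5562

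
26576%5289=131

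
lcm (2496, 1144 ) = 27456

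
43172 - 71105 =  - 27933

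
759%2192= 759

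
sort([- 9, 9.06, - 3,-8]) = [ - 9, -8, -3  ,  9.06 ] 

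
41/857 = 41/857= 0.05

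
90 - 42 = 48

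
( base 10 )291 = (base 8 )443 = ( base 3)101210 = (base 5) 2131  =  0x123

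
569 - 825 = -256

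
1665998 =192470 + 1473528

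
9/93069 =1/10341 = 0.00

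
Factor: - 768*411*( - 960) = 2^14 *3^3*5^1*137^1 = 303022080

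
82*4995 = 409590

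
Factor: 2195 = 5^1*439^1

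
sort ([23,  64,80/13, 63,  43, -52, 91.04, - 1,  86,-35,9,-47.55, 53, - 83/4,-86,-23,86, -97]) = [ - 97,-86, - 52, - 47.55,-35,- 23, - 83/4, - 1, 80/13 , 9, 23, 43,53, 63, 64,86, 86 , 91.04] 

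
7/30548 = 1/4364 = 0.00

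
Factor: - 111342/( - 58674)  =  241/127 = 127^(-1)*241^1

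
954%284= 102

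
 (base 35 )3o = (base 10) 129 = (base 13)9c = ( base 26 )4p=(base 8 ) 201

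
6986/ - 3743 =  - 6986/3743 = - 1.87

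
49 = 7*7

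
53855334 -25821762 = 28033572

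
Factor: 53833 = 13^1*41^1 * 101^1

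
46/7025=46/7025 = 0.01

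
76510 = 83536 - 7026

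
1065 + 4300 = 5365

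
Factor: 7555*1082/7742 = 5^1*7^(- 2)*79^(  -  1)*541^1*1511^1= 4087255/3871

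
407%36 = 11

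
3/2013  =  1/671 = 0.00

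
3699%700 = 199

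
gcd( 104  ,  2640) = 8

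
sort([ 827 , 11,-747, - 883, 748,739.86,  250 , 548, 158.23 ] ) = [ - 883, - 747,11, 158.23, 250,  548, 739.86 , 748, 827] 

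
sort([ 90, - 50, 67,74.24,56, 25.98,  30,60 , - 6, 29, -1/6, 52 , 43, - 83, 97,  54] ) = [-83, - 50, - 6, - 1/6, 25.98,29,30,43,  52,54,56, 60, 67, 74.24,90 , 97] 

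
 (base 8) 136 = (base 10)94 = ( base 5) 334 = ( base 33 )2s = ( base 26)3g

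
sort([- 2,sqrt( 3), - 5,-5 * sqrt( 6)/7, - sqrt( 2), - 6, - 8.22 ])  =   [  -  8.22, - 6,-5, - 2, - 5*sqrt( 6)/7,-sqrt( 2),sqrt( 3)]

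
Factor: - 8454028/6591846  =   - 2^1*3^( - 1)*11^2*23^( - 1)*37^ ( - 1 )  *  1291^( - 1)*17467^1 = - 4227014/3295923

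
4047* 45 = 182115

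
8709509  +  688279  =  9397788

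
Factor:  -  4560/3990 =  - 2^3*7^( - 1) = -8/7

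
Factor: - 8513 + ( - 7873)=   -  16386 = - 2^1 * 3^1 * 2731^1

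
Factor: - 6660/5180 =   -  3^2*7^( - 1) =- 9/7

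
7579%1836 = 235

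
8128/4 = 2032 =2032.00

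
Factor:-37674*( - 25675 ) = 2^1*3^2*5^2*7^1*13^2*23^1*79^1 = 967279950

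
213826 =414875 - 201049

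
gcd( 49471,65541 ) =1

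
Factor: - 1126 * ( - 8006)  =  2^2 * 563^1*4003^1 =9014756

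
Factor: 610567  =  610567^1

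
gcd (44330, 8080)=10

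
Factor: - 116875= - 5^4*11^1*17^1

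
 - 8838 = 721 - 9559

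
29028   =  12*2419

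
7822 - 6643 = 1179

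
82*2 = 164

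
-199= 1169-1368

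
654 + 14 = 668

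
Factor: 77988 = 2^2*3^1*67^1*97^1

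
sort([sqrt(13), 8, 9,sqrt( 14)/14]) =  [ sqrt(14)/14,sqrt( 13),8 , 9] 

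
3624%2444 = 1180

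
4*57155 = 228620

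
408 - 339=69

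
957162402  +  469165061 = 1426327463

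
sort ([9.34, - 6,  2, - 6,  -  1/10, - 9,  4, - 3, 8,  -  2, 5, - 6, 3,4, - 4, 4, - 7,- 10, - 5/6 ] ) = [ - 10, - 9, - 7,- 6, - 6, - 6, - 4, -3, - 2,- 5/6, - 1/10,2, 3, 4, 4,4 , 5,  8,9.34] 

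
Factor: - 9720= - 2^3*3^5*5^1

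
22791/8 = 2848 + 7/8 =2848.88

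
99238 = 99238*1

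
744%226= 66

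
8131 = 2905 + 5226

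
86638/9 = 9626+4/9= 9626.44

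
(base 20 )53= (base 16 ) 67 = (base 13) 7c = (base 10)103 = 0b1100111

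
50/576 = 25/288  =  0.09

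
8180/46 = 177 + 19/23  =  177.83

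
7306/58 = 3653/29 = 125.97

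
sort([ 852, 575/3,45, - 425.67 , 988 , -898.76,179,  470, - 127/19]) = [ - 898.76, - 425.67 , - 127/19, 45, 179,575/3 , 470, 852, 988]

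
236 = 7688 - 7452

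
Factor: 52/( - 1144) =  - 1/22=-2^( - 1 )*11^ (-1)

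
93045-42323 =50722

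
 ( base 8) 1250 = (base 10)680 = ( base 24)148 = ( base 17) 260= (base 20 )1e0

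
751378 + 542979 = 1294357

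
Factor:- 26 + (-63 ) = -89 =- 89^1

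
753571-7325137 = -6571566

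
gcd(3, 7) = 1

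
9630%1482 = 738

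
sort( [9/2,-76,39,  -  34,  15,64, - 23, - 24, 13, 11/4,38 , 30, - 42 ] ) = [-76,-42,  -  34, - 24, - 23,11/4,9/2,13, 15 , 30 , 38, 39, 64]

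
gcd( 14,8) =2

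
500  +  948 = 1448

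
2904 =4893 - 1989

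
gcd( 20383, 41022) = 1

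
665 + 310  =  975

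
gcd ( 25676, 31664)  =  4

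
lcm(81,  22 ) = 1782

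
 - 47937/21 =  - 2283 + 2/7 = - 2282.71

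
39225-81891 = -42666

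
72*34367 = 2474424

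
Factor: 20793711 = 3^1*6931237^1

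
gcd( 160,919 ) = 1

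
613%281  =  51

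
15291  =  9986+5305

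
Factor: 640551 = 3^1*149^1*1433^1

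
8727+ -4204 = 4523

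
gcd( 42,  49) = 7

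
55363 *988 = 54698644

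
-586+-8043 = -8629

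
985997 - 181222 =804775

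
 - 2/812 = -1 + 405/406= - 0.00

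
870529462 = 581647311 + 288882151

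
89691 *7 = 627837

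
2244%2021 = 223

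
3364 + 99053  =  102417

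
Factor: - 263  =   - 263^1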